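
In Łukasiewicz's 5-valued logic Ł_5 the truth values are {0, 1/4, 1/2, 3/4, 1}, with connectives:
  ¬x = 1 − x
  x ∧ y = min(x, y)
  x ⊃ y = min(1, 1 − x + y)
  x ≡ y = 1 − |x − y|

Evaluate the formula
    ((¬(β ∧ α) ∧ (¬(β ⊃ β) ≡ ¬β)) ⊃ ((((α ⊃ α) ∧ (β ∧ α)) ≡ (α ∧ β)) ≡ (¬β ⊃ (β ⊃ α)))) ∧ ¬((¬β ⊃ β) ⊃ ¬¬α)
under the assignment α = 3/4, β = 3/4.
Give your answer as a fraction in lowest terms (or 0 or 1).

β ∧ α = 3/4 ∧ 3/4 = 3/4
¬(β ∧ α) = ¬3/4 = 1/4
β ⊃ β = 3/4 ⊃ 3/4 = 1
¬(β ⊃ β) = ¬1 = 0
¬β = ¬3/4 = 1/4
¬(β ⊃ β) ≡ ¬β = 0 ≡ 1/4 = 3/4
¬(β ∧ α) ∧ (¬(β ⊃ β) ≡ ¬β) = 1/4 ∧ 3/4 = 1/4
α ⊃ α = 3/4 ⊃ 3/4 = 1
β ∧ α = 3/4 ∧ 3/4 = 3/4
(α ⊃ α) ∧ (β ∧ α) = 1 ∧ 3/4 = 3/4
α ∧ β = 3/4 ∧ 3/4 = 3/4
((α ⊃ α) ∧ (β ∧ α)) ≡ (α ∧ β) = 3/4 ≡ 3/4 = 1
¬β = ¬3/4 = 1/4
β ⊃ α = 3/4 ⊃ 3/4 = 1
¬β ⊃ (β ⊃ α) = 1/4 ⊃ 1 = 1
(((α ⊃ α) ∧ (β ∧ α)) ≡ (α ∧ β)) ≡ (¬β ⊃ (β ⊃ α)) = 1 ≡ 1 = 1
(¬(β ∧ α) ∧ (¬(β ⊃ β) ≡ ¬β)) ⊃ ((((α ⊃ α) ∧ (β ∧ α)) ≡ (α ∧ β)) ≡ (¬β ⊃ (β ⊃ α))) = 1/4 ⊃ 1 = 1
¬β = ¬3/4 = 1/4
¬β ⊃ β = 1/4 ⊃ 3/4 = 1
¬α = ¬3/4 = 1/4
¬¬α = ¬1/4 = 3/4
(¬β ⊃ β) ⊃ ¬¬α = 1 ⊃ 3/4 = 3/4
¬((¬β ⊃ β) ⊃ ¬¬α) = ¬3/4 = 1/4
((¬(β ∧ α) ∧ (¬(β ⊃ β) ≡ ¬β)) ⊃ ((((α ⊃ α) ∧ (β ∧ α)) ≡ (α ∧ β)) ≡ (¬β ⊃ (β ⊃ α)))) ∧ ¬((¬β ⊃ β) ⊃ ¬¬α) = 1 ∧ 1/4 = 1/4

1/4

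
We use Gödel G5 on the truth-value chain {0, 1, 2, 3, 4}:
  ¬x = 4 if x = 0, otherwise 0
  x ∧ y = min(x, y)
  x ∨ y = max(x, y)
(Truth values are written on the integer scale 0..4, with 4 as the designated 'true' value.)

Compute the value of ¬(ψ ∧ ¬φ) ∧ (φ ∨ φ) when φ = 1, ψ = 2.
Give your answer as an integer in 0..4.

1

¬φ = ¬1 = 0
ψ ∧ ¬φ = 2 ∧ 0 = 0
¬(ψ ∧ ¬φ) = ¬0 = 4
φ ∨ φ = 1 ∨ 1 = 1
¬(ψ ∧ ¬φ) ∧ (φ ∨ φ) = 4 ∧ 1 = 1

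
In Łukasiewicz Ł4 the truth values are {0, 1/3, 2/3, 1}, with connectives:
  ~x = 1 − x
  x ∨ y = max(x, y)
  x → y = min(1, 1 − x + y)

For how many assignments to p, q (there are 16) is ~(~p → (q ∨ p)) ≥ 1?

1

p = 0, q = 0 ↦ 1  ≥
p = 0, q = 1/3 ↦ 2/3  <
p = 0, q = 2/3 ↦ 1/3  <
p = 0, q = 1 ↦ 0  <
p = 1/3, q = 0 ↦ 1/3  <
p = 1/3, q = 1/3 ↦ 1/3  <
p = 1/3, q = 2/3 ↦ 0  <
p = 1/3, q = 1 ↦ 0  <
p = 2/3, q = 0 ↦ 0  <
p = 2/3, q = 1/3 ↦ 0  <
p = 2/3, q = 2/3 ↦ 0  <
p = 2/3, q = 1 ↦ 0  <
p = 1, q = 0 ↦ 0  <
p = 1, q = 1/3 ↦ 0  <
p = 1, q = 2/3 ↦ 0  <
p = 1, q = 1 ↦ 0  <
So 1 of the 16 assignments meets the threshold.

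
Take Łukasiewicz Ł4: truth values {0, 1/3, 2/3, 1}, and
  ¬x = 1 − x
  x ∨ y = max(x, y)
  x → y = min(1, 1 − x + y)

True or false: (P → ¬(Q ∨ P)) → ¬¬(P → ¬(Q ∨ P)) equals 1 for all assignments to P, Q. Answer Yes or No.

P = 0, Q = 0 ↦ 1
P = 0, Q = 1/3 ↦ 1
P = 0, Q = 2/3 ↦ 1
P = 0, Q = 1 ↦ 1
P = 1/3, Q = 0 ↦ 1
P = 1/3, Q = 1/3 ↦ 1
P = 1/3, Q = 2/3 ↦ 1
P = 1/3, Q = 1 ↦ 1
P = 2/3, Q = 0 ↦ 1
P = 2/3, Q = 1/3 ↦ 1
P = 2/3, Q = 2/3 ↦ 1
P = 2/3, Q = 1 ↦ 1
P = 1, Q = 0 ↦ 1
P = 1, Q = 1/3 ↦ 1
P = 1, Q = 2/3 ↦ 1
P = 1, Q = 1 ↦ 1
Every assignment gives a value ≥ 1.

Yes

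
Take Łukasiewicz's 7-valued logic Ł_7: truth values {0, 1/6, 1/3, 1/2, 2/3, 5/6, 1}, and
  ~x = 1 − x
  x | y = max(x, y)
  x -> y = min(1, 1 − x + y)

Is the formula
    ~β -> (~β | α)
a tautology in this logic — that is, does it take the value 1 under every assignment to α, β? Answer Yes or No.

At α = 1/2, β = 1, for instance:
~β = ~1 = 0
~β | α = 0 | 1/2 = 1/2
~β -> (~β | α) = 0 -> 1/2 = 1
and checking the remaining 48 assignments likewise gives ≥ 1 in every case.

Yes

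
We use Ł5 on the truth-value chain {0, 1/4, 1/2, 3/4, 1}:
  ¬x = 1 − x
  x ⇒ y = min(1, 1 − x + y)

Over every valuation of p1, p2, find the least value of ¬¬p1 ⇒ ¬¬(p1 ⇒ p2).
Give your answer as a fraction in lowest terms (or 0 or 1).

0

Take p1 = 1, p2 = 0:
¬p1 = ¬1 = 0
¬¬p1 = ¬0 = 1
p1 ⇒ p2 = 1 ⇒ 0 = 0
¬(p1 ⇒ p2) = ¬0 = 1
¬¬(p1 ⇒ p2) = ¬1 = 0
¬¬p1 ⇒ ¬¬(p1 ⇒ p2) = 1 ⇒ 0 = 0
No assignment yields a value below 0, so this is the minimum.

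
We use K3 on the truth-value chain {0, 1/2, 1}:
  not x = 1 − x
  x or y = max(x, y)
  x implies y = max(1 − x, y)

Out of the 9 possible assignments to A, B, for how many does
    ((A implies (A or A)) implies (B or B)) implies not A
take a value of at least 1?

4

A = 0, B = 0 ↦ 1  ≥
A = 0, B = 1/2 ↦ 1  ≥
A = 0, B = 1 ↦ 1  ≥
A = 1/2, B = 0 ↦ 1/2  <
A = 1/2, B = 1/2 ↦ 1/2  <
A = 1/2, B = 1 ↦ 1/2  <
A = 1, B = 0 ↦ 1  ≥
A = 1, B = 1/2 ↦ 1/2  <
A = 1, B = 1 ↦ 0  <
So 4 of the 9 assignments meet the threshold.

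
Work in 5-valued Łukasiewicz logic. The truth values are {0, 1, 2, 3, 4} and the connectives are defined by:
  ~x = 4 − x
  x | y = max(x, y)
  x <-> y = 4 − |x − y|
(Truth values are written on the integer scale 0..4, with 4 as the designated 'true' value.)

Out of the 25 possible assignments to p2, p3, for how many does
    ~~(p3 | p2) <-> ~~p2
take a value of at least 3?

value 4: 15 assignments (counts)
value 3: 4 assignments (counts)
value 2: 3 assignments
value 1: 2 assignments
value 0: 1 assignment
So 19 of the 25 assignments meet the threshold.

19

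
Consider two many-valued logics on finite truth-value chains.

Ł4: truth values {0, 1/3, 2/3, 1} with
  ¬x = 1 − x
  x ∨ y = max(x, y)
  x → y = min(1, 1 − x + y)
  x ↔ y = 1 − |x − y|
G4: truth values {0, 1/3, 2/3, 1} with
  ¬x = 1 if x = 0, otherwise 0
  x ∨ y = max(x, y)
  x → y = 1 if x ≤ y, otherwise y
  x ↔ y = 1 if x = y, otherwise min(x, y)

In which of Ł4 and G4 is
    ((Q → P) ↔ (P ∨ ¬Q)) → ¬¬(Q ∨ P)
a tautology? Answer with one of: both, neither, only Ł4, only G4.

In Ł4: at P = 0, Q = 0 the value is 0 — not a tautology.
In G4: at P = 0, Q = 0 the value is 0 — not a tautology.

neither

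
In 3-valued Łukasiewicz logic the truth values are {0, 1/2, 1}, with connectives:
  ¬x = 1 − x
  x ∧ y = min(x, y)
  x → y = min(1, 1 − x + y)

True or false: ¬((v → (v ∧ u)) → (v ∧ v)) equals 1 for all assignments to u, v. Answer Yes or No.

No

Counterexample: take u = 0, v = 1/2.
v ∧ u = 1/2 ∧ 0 = 0
v → (v ∧ u) = 1/2 → 0 = 1/2
v ∧ v = 1/2 ∧ 1/2 = 1/2
(v → (v ∧ u)) → (v ∧ v) = 1/2 → 1/2 = 1
¬((v → (v ∧ u)) → (v ∧ v)) = ¬1 = 0
This gives 0 ≠ 1.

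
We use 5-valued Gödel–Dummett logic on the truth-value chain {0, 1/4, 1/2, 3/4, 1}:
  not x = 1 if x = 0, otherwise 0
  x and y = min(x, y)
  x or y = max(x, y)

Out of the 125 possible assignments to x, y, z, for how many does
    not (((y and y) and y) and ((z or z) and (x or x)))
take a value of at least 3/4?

61

value 1: 61 assignments (counts)
value 0: 64 assignments
So 61 of the 125 assignments meet the threshold.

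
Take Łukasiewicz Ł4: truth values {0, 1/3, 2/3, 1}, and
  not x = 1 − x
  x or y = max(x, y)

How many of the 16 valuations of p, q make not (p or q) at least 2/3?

p = 0, q = 0 ↦ 1  ≥
p = 0, q = 1/3 ↦ 2/3  ≥
p = 0, q = 2/3 ↦ 1/3  <
p = 0, q = 1 ↦ 0  <
p = 1/3, q = 0 ↦ 2/3  ≥
p = 1/3, q = 1/3 ↦ 2/3  ≥
p = 1/3, q = 2/3 ↦ 1/3  <
p = 1/3, q = 1 ↦ 0  <
p = 2/3, q = 0 ↦ 1/3  <
p = 2/3, q = 1/3 ↦ 1/3  <
p = 2/3, q = 2/3 ↦ 1/3  <
p = 2/3, q = 1 ↦ 0  <
p = 1, q = 0 ↦ 0  <
p = 1, q = 1/3 ↦ 0  <
p = 1, q = 2/3 ↦ 0  <
p = 1, q = 1 ↦ 0  <
So 4 of the 16 assignments meet the threshold.

4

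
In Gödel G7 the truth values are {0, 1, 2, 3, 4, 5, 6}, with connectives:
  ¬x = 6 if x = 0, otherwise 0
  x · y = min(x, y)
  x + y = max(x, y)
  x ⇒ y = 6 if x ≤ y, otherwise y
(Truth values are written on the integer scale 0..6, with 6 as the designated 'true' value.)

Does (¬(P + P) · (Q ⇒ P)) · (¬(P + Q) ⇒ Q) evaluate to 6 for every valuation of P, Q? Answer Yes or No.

Counterexample: take P = 0, Q = 0.
P + P = 0 + 0 = 0
¬(P + P) = ¬0 = 6
Q ⇒ P = 0 ⇒ 0 = 6
¬(P + P) · (Q ⇒ P) = 6 · 6 = 6
P + Q = 0 + 0 = 0
¬(P + Q) = ¬0 = 6
¬(P + Q) ⇒ Q = 6 ⇒ 0 = 0
(¬(P + P) · (Q ⇒ P)) · (¬(P + Q) ⇒ Q) = 6 · 0 = 0
This gives 0 ≠ 6.

No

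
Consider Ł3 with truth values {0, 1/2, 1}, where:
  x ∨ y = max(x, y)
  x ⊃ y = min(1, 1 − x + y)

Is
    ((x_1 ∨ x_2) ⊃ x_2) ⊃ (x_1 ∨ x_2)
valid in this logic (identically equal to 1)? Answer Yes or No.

No

Counterexample: take x_1 = 0, x_2 = 0.
x_1 ∨ x_2 = 0 ∨ 0 = 0
(x_1 ∨ x_2) ⊃ x_2 = 0 ⊃ 0 = 1
x_1 ∨ x_2 = 0 ∨ 0 = 0
((x_1 ∨ x_2) ⊃ x_2) ⊃ (x_1 ∨ x_2) = 1 ⊃ 0 = 0
This gives 0 ≠ 1.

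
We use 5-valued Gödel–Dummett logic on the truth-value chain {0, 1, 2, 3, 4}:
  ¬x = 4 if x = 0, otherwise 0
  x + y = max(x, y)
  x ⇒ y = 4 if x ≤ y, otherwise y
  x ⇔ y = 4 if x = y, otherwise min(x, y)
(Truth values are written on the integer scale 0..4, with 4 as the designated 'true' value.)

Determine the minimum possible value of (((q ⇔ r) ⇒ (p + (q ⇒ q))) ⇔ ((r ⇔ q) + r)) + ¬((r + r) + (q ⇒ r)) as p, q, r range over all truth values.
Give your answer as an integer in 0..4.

1

Take p = 0, q = 0, r = 1:
q ⇔ r = 0 ⇔ 1 = 0
q ⇒ q = 0 ⇒ 0 = 4
p + (q ⇒ q) = 0 + 4 = 4
(q ⇔ r) ⇒ (p + (q ⇒ q)) = 0 ⇒ 4 = 4
r ⇔ q = 1 ⇔ 0 = 0
(r ⇔ q) + r = 0 + 1 = 1
((q ⇔ r) ⇒ (p + (q ⇒ q))) ⇔ ((r ⇔ q) + r) = 4 ⇔ 1 = 1
r + r = 1 + 1 = 1
q ⇒ r = 0 ⇒ 1 = 4
(r + r) + (q ⇒ r) = 1 + 4 = 4
¬((r + r) + (q ⇒ r)) = ¬4 = 0
(((q ⇔ r) ⇒ (p + (q ⇒ q))) ⇔ ((r ⇔ q) + r)) + ¬((r + r) + (q ⇒ r)) = 1 + 0 = 1
No assignment yields a value below 1, so this is the minimum.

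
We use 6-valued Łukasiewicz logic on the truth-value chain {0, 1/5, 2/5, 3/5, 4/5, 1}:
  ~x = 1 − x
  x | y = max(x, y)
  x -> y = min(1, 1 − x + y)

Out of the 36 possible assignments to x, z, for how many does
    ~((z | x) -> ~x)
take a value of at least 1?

value 1: 6 assignments (counts)
value 4/5: 1 assignment
value 3/5: 6 assignments
value 2/5: 2 assignments
value 1/5: 6 assignments
value 0: 15 assignments
So 6 of the 36 assignments meet the threshold.

6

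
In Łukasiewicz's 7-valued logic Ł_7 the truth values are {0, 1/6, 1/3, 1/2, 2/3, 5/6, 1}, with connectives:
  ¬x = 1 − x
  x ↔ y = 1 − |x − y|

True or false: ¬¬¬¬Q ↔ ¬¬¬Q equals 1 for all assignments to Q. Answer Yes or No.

Counterexample: take Q = 0.
¬Q = ¬0 = 1
¬¬Q = ¬1 = 0
¬¬¬Q = ¬0 = 1
¬¬¬¬Q = ¬1 = 0
¬Q = ¬0 = 1
¬¬Q = ¬1 = 0
¬¬¬Q = ¬0 = 1
¬¬¬¬Q ↔ ¬¬¬Q = 0 ↔ 1 = 0
This gives 0 ≠ 1.

No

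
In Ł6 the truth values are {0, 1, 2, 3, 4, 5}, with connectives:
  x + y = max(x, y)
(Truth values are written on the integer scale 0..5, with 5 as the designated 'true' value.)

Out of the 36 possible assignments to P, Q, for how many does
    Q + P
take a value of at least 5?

value 5: 11 assignments (counts)
value 4: 9 assignments
value 3: 7 assignments
value 2: 5 assignments
value 1: 3 assignments
value 0: 1 assignment
So 11 of the 36 assignments meet the threshold.

11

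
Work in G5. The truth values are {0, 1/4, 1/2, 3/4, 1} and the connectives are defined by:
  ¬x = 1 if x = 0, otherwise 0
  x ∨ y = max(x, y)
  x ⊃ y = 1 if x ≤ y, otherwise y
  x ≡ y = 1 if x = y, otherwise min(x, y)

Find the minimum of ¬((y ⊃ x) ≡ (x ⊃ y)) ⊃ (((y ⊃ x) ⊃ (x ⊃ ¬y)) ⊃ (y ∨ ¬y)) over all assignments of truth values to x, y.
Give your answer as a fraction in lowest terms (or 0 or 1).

Take x = 0, y = 1/4:
y ⊃ x = 1/4 ⊃ 0 = 0
x ⊃ y = 0 ⊃ 1/4 = 1
(y ⊃ x) ≡ (x ⊃ y) = 0 ≡ 1 = 0
¬((y ⊃ x) ≡ (x ⊃ y)) = ¬0 = 1
y ⊃ x = 1/4 ⊃ 0 = 0
¬y = ¬1/4 = 0
x ⊃ ¬y = 0 ⊃ 0 = 1
(y ⊃ x) ⊃ (x ⊃ ¬y) = 0 ⊃ 1 = 1
¬y = ¬1/4 = 0
y ∨ ¬y = 1/4 ∨ 0 = 1/4
((y ⊃ x) ⊃ (x ⊃ ¬y)) ⊃ (y ∨ ¬y) = 1 ⊃ 1/4 = 1/4
¬((y ⊃ x) ≡ (x ⊃ y)) ⊃ (((y ⊃ x) ⊃ (x ⊃ ¬y)) ⊃ (y ∨ ¬y)) = 1 ⊃ 1/4 = 1/4
No assignment yields a value below 1/4, so this is the minimum.

1/4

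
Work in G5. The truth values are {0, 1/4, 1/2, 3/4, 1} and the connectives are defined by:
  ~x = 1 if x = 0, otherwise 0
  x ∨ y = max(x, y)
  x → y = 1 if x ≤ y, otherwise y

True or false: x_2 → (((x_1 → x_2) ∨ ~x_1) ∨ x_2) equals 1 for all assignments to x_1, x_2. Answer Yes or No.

At x_1 = 1, x_2 = 1/2, for instance:
x_1 → x_2 = 1 → 1/2 = 1/2
~x_1 = ~1 = 0
(x_1 → x_2) ∨ ~x_1 = 1/2 ∨ 0 = 1/2
((x_1 → x_2) ∨ ~x_1) ∨ x_2 = 1/2 ∨ 1/2 = 1/2
x_2 → (((x_1 → x_2) ∨ ~x_1) ∨ x_2) = 1/2 → 1/2 = 1
and checking the remaining 24 assignments likewise gives ≥ 1 in every case.

Yes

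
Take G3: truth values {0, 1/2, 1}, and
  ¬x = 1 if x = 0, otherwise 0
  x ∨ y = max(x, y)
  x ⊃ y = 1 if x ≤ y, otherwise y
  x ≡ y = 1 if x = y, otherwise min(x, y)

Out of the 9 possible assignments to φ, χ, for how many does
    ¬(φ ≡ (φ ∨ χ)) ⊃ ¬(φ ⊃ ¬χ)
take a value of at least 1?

φ = 0, χ = 0 ↦ 1  ≥
φ = 0, χ = 1/2 ↦ 0  <
φ = 0, χ = 1 ↦ 0  <
φ = 1/2, χ = 0 ↦ 1  ≥
φ = 1/2, χ = 1/2 ↦ 1  ≥
φ = 1/2, χ = 1 ↦ 1  ≥
φ = 1, χ = 0 ↦ 1  ≥
φ = 1, χ = 1/2 ↦ 1  ≥
φ = 1, χ = 1 ↦ 1  ≥
So 7 of the 9 assignments meet the threshold.

7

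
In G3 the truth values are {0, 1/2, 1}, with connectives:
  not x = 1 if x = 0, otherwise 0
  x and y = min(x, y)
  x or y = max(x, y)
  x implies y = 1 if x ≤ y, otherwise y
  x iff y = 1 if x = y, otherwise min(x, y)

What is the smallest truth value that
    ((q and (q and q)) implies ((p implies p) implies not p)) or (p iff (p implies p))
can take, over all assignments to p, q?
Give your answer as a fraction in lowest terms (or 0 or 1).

1/2

Take p = 1/2, q = 1/2:
q and q = 1/2 and 1/2 = 1/2
q and (q and q) = 1/2 and 1/2 = 1/2
p implies p = 1/2 implies 1/2 = 1
not p = not 1/2 = 0
(p implies p) implies not p = 1 implies 0 = 0
(q and (q and q)) implies ((p implies p) implies not p) = 1/2 implies 0 = 0
p implies p = 1/2 implies 1/2 = 1
p iff (p implies p) = 1/2 iff 1 = 1/2
((q and (q and q)) implies ((p implies p) implies not p)) or (p iff (p implies p)) = 0 or 1/2 = 1/2
No assignment yields a value below 1/2, so this is the minimum.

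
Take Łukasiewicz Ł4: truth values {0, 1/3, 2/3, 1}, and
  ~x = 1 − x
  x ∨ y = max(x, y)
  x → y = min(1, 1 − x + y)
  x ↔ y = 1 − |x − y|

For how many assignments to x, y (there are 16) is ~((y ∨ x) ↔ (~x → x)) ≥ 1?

x = 0, y = 0 ↦ 0  <
x = 0, y = 1/3 ↦ 1/3  <
x = 0, y = 2/3 ↦ 2/3  <
x = 0, y = 1 ↦ 1  ≥
x = 1/3, y = 0 ↦ 1/3  <
x = 1/3, y = 1/3 ↦ 1/3  <
x = 1/3, y = 2/3 ↦ 0  <
x = 1/3, y = 1 ↦ 1/3  <
x = 2/3, y = 0 ↦ 1/3  <
x = 2/3, y = 1/3 ↦ 1/3  <
x = 2/3, y = 2/3 ↦ 1/3  <
x = 2/3, y = 1 ↦ 0  <
x = 1, y = 0 ↦ 0  <
x = 1, y = 1/3 ↦ 0  <
x = 1, y = 2/3 ↦ 0  <
x = 1, y = 1 ↦ 0  <
So 1 of the 16 assignments meets the threshold.

1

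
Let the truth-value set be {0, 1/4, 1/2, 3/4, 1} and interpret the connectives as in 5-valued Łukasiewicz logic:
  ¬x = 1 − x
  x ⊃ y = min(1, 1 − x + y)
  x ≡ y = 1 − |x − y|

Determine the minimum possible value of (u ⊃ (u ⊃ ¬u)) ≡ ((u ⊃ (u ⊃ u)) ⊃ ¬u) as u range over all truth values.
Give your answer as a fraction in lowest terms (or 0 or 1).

Take u = 1/2:
¬u = ¬1/2 = 1/2
u ⊃ ¬u = 1/2 ⊃ 1/2 = 1
u ⊃ (u ⊃ ¬u) = 1/2 ⊃ 1 = 1
u ⊃ u = 1/2 ⊃ 1/2 = 1
u ⊃ (u ⊃ u) = 1/2 ⊃ 1 = 1
¬u = ¬1/2 = 1/2
(u ⊃ (u ⊃ u)) ⊃ ¬u = 1 ⊃ 1/2 = 1/2
(u ⊃ (u ⊃ ¬u)) ≡ ((u ⊃ (u ⊃ u)) ⊃ ¬u) = 1 ≡ 1/2 = 1/2
No assignment yields a value below 1/2, so this is the minimum.

1/2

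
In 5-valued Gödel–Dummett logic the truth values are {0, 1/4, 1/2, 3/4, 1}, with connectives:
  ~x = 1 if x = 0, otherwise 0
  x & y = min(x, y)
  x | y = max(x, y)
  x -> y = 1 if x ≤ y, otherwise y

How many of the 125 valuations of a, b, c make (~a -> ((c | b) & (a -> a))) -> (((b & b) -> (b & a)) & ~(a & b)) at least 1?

25

value 1: 25 assignments (counts)
value 0: 100 assignments
So 25 of the 125 assignments meet the threshold.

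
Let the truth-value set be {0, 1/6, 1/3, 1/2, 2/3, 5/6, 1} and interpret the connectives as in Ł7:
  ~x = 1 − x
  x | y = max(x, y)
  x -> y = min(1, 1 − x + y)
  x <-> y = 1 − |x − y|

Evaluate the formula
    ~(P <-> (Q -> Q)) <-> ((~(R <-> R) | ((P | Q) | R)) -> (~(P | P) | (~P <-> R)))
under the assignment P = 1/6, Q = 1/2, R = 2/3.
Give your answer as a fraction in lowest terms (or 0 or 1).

Q -> Q = 1/2 -> 1/2 = 1
P <-> (Q -> Q) = 1/6 <-> 1 = 1/6
~(P <-> (Q -> Q)) = ~1/6 = 5/6
R <-> R = 2/3 <-> 2/3 = 1
~(R <-> R) = ~1 = 0
P | Q = 1/6 | 1/2 = 1/2
(P | Q) | R = 1/2 | 2/3 = 2/3
~(R <-> R) | ((P | Q) | R) = 0 | 2/3 = 2/3
P | P = 1/6 | 1/6 = 1/6
~(P | P) = ~1/6 = 5/6
~P = ~1/6 = 5/6
~P <-> R = 5/6 <-> 2/3 = 5/6
~(P | P) | (~P <-> R) = 5/6 | 5/6 = 5/6
(~(R <-> R) | ((P | Q) | R)) -> (~(P | P) | (~P <-> R)) = 2/3 -> 5/6 = 1
~(P <-> (Q -> Q)) <-> ((~(R <-> R) | ((P | Q) | R)) -> (~(P | P) | (~P <-> R))) = 5/6 <-> 1 = 5/6

5/6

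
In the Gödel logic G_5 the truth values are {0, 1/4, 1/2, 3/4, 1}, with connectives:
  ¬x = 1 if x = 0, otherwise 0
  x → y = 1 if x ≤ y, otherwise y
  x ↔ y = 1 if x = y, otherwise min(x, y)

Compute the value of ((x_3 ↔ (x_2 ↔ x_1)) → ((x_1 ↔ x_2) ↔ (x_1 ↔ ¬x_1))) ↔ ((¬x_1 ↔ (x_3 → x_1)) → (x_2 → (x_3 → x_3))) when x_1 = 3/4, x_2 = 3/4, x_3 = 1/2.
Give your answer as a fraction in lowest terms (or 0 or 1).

0

x_2 ↔ x_1 = 3/4 ↔ 3/4 = 1
x_3 ↔ (x_2 ↔ x_1) = 1/2 ↔ 1 = 1/2
x_1 ↔ x_2 = 3/4 ↔ 3/4 = 1
¬x_1 = ¬3/4 = 0
x_1 ↔ ¬x_1 = 3/4 ↔ 0 = 0
(x_1 ↔ x_2) ↔ (x_1 ↔ ¬x_1) = 1 ↔ 0 = 0
(x_3 ↔ (x_2 ↔ x_1)) → ((x_1 ↔ x_2) ↔ (x_1 ↔ ¬x_1)) = 1/2 → 0 = 0
¬x_1 = ¬3/4 = 0
x_3 → x_1 = 1/2 → 3/4 = 1
¬x_1 ↔ (x_3 → x_1) = 0 ↔ 1 = 0
x_3 → x_3 = 1/2 → 1/2 = 1
x_2 → (x_3 → x_3) = 3/4 → 1 = 1
(¬x_1 ↔ (x_3 → x_1)) → (x_2 → (x_3 → x_3)) = 0 → 1 = 1
((x_3 ↔ (x_2 ↔ x_1)) → ((x_1 ↔ x_2) ↔ (x_1 ↔ ¬x_1))) ↔ ((¬x_1 ↔ (x_3 → x_1)) → (x_2 → (x_3 → x_3))) = 0 ↔ 1 = 0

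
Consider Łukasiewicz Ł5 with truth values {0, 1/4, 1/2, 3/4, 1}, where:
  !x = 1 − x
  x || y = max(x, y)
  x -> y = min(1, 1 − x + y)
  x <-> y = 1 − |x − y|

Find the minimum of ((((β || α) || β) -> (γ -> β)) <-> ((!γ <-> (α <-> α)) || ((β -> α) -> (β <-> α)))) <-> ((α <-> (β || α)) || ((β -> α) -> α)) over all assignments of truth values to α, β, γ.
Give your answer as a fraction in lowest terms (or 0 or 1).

1/2

Take α = 0, β = 1/2, γ = 0:
β || α = 1/2 || 0 = 1/2
(β || α) || β = 1/2 || 1/2 = 1/2
γ -> β = 0 -> 1/2 = 1
((β || α) || β) -> (γ -> β) = 1/2 -> 1 = 1
!γ = !0 = 1
α <-> α = 0 <-> 0 = 1
!γ <-> (α <-> α) = 1 <-> 1 = 1
β -> α = 1/2 -> 0 = 1/2
β <-> α = 1/2 <-> 0 = 1/2
(β -> α) -> (β <-> α) = 1/2 -> 1/2 = 1
(!γ <-> (α <-> α)) || ((β -> α) -> (β <-> α)) = 1 || 1 = 1
(((β || α) || β) -> (γ -> β)) <-> ((!γ <-> (α <-> α)) || ((β -> α) -> (β <-> α))) = 1 <-> 1 = 1
β || α = 1/2 || 0 = 1/2
α <-> (β || α) = 0 <-> 1/2 = 1/2
β -> α = 1/2 -> 0 = 1/2
(β -> α) -> α = 1/2 -> 0 = 1/2
(α <-> (β || α)) || ((β -> α) -> α) = 1/2 || 1/2 = 1/2
((((β || α) || β) -> (γ -> β)) <-> ((!γ <-> (α <-> α)) || ((β -> α) -> (β <-> α)))) <-> ((α <-> (β || α)) || ((β -> α) -> α)) = 1 <-> 1/2 = 1/2
No assignment yields a value below 1/2, so this is the minimum.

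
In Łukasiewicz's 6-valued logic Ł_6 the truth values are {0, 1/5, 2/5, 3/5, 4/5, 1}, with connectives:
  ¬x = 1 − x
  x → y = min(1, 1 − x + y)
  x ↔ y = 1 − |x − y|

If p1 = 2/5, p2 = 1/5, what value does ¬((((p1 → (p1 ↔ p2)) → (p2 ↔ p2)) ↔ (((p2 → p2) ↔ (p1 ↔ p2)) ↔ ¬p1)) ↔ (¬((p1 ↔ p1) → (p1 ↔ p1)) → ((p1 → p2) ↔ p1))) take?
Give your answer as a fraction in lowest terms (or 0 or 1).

p1 ↔ p2 = 2/5 ↔ 1/5 = 4/5
p1 → (p1 ↔ p2) = 2/5 → 4/5 = 1
p2 ↔ p2 = 1/5 ↔ 1/5 = 1
(p1 → (p1 ↔ p2)) → (p2 ↔ p2) = 1 → 1 = 1
p2 → p2 = 1/5 → 1/5 = 1
p1 ↔ p2 = 2/5 ↔ 1/5 = 4/5
(p2 → p2) ↔ (p1 ↔ p2) = 1 ↔ 4/5 = 4/5
¬p1 = ¬2/5 = 3/5
((p2 → p2) ↔ (p1 ↔ p2)) ↔ ¬p1 = 4/5 ↔ 3/5 = 4/5
((p1 → (p1 ↔ p2)) → (p2 ↔ p2)) ↔ (((p2 → p2) ↔ (p1 ↔ p2)) ↔ ¬p1) = 1 ↔ 4/5 = 4/5
p1 ↔ p1 = 2/5 ↔ 2/5 = 1
p1 ↔ p1 = 2/5 ↔ 2/5 = 1
(p1 ↔ p1) → (p1 ↔ p1) = 1 → 1 = 1
¬((p1 ↔ p1) → (p1 ↔ p1)) = ¬1 = 0
p1 → p2 = 2/5 → 1/5 = 4/5
(p1 → p2) ↔ p1 = 4/5 ↔ 2/5 = 3/5
¬((p1 ↔ p1) → (p1 ↔ p1)) → ((p1 → p2) ↔ p1) = 0 → 3/5 = 1
(((p1 → (p1 ↔ p2)) → (p2 ↔ p2)) ↔ (((p2 → p2) ↔ (p1 ↔ p2)) ↔ ¬p1)) ↔ (¬((p1 ↔ p1) → (p1 ↔ p1)) → ((p1 → p2) ↔ p1)) = 4/5 ↔ 1 = 4/5
¬((((p1 → (p1 ↔ p2)) → (p2 ↔ p2)) ↔ (((p2 → p2) ↔ (p1 ↔ p2)) ↔ ¬p1)) ↔ (¬((p1 ↔ p1) → (p1 ↔ p1)) → ((p1 → p2) ↔ p1))) = ¬4/5 = 1/5

1/5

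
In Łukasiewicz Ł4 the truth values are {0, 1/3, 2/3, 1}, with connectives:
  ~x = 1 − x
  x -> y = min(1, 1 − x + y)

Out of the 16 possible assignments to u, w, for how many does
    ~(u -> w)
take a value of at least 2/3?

u = 0, w = 0 ↦ 0  <
u = 0, w = 1/3 ↦ 0  <
u = 0, w = 2/3 ↦ 0  <
u = 0, w = 1 ↦ 0  <
u = 1/3, w = 0 ↦ 1/3  <
u = 1/3, w = 1/3 ↦ 0  <
u = 1/3, w = 2/3 ↦ 0  <
u = 1/3, w = 1 ↦ 0  <
u = 2/3, w = 0 ↦ 2/3  ≥
u = 2/3, w = 1/3 ↦ 1/3  <
u = 2/3, w = 2/3 ↦ 0  <
u = 2/3, w = 1 ↦ 0  <
u = 1, w = 0 ↦ 1  ≥
u = 1, w = 1/3 ↦ 2/3  ≥
u = 1, w = 2/3 ↦ 1/3  <
u = 1, w = 1 ↦ 0  <
So 3 of the 16 assignments meet the threshold.

3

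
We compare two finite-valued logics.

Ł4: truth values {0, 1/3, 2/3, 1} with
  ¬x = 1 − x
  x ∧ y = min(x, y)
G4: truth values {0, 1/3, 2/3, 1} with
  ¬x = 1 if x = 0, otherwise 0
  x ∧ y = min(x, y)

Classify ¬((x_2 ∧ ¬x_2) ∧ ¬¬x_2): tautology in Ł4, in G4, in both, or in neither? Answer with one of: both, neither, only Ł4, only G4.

In Ł4: at x_2 = 1/3 the value is 2/3 — not a tautology.
In G4: every assignment gives 1 — tautology.

only G4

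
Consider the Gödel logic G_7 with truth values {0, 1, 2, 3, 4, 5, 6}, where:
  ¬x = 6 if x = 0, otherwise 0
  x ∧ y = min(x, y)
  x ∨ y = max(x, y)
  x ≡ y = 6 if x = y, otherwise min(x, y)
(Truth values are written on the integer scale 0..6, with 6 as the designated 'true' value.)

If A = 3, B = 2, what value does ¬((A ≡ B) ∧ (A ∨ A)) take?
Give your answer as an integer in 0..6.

0

A ≡ B = 3 ≡ 2 = 2
A ∨ A = 3 ∨ 3 = 3
(A ≡ B) ∧ (A ∨ A) = 2 ∧ 3 = 2
¬((A ≡ B) ∧ (A ∨ A)) = ¬2 = 0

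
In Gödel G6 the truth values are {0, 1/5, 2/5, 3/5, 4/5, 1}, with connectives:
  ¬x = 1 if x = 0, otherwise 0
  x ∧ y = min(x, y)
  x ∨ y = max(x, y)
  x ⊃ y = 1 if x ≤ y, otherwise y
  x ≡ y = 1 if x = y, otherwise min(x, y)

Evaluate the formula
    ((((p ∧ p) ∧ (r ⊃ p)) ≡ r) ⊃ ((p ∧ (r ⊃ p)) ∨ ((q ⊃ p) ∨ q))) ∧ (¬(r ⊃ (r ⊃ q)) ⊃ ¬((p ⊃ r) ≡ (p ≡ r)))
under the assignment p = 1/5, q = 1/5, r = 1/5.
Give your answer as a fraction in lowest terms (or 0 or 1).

p ∧ p = 1/5 ∧ 1/5 = 1/5
r ⊃ p = 1/5 ⊃ 1/5 = 1
(p ∧ p) ∧ (r ⊃ p) = 1/5 ∧ 1 = 1/5
((p ∧ p) ∧ (r ⊃ p)) ≡ r = 1/5 ≡ 1/5 = 1
r ⊃ p = 1/5 ⊃ 1/5 = 1
p ∧ (r ⊃ p) = 1/5 ∧ 1 = 1/5
q ⊃ p = 1/5 ⊃ 1/5 = 1
(q ⊃ p) ∨ q = 1 ∨ 1/5 = 1
(p ∧ (r ⊃ p)) ∨ ((q ⊃ p) ∨ q) = 1/5 ∨ 1 = 1
(((p ∧ p) ∧ (r ⊃ p)) ≡ r) ⊃ ((p ∧ (r ⊃ p)) ∨ ((q ⊃ p) ∨ q)) = 1 ⊃ 1 = 1
r ⊃ q = 1/5 ⊃ 1/5 = 1
r ⊃ (r ⊃ q) = 1/5 ⊃ 1 = 1
¬(r ⊃ (r ⊃ q)) = ¬1 = 0
p ⊃ r = 1/5 ⊃ 1/5 = 1
p ≡ r = 1/5 ≡ 1/5 = 1
(p ⊃ r) ≡ (p ≡ r) = 1 ≡ 1 = 1
¬((p ⊃ r) ≡ (p ≡ r)) = ¬1 = 0
¬(r ⊃ (r ⊃ q)) ⊃ ¬((p ⊃ r) ≡ (p ≡ r)) = 0 ⊃ 0 = 1
((((p ∧ p) ∧ (r ⊃ p)) ≡ r) ⊃ ((p ∧ (r ⊃ p)) ∨ ((q ⊃ p) ∨ q))) ∧ (¬(r ⊃ (r ⊃ q)) ⊃ ¬((p ⊃ r) ≡ (p ≡ r))) = 1 ∧ 1 = 1

1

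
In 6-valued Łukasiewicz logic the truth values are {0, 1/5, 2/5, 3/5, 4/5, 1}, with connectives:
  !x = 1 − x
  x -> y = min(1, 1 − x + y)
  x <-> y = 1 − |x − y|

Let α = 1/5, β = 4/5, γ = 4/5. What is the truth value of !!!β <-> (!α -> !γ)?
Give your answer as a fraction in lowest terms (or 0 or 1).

!β = !4/5 = 1/5
!!β = !1/5 = 4/5
!!!β = !4/5 = 1/5
!α = !1/5 = 4/5
!γ = !4/5 = 1/5
!α -> !γ = 4/5 -> 1/5 = 2/5
!!!β <-> (!α -> !γ) = 1/5 <-> 2/5 = 4/5

4/5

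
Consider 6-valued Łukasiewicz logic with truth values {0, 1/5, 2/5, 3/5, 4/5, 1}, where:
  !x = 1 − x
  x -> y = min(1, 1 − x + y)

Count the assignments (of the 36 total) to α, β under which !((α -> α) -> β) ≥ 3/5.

18

value 1: 6 assignments (counts)
value 4/5: 6 assignments (counts)
value 3/5: 6 assignments (counts)
value 2/5: 6 assignments
value 1/5: 6 assignments
value 0: 6 assignments
So 18 of the 36 assignments meet the threshold.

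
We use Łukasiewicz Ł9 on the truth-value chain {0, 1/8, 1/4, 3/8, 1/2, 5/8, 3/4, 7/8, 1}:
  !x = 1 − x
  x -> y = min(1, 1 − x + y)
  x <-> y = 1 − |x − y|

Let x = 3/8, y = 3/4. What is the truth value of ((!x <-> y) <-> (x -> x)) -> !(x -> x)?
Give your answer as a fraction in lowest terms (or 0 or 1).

1/8

!x = !3/8 = 5/8
!x <-> y = 5/8 <-> 3/4 = 7/8
x -> x = 3/8 -> 3/8 = 1
(!x <-> y) <-> (x -> x) = 7/8 <-> 1 = 7/8
x -> x = 3/8 -> 3/8 = 1
!(x -> x) = !1 = 0
((!x <-> y) <-> (x -> x)) -> !(x -> x) = 7/8 -> 0 = 1/8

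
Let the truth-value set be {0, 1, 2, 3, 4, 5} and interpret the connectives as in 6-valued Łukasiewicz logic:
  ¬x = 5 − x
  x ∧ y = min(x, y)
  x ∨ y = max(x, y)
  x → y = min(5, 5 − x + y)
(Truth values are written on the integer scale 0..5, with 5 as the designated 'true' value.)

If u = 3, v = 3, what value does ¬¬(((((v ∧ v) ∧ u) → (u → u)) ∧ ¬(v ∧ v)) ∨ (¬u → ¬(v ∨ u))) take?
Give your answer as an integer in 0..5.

v ∧ v = 3 ∧ 3 = 3
(v ∧ v) ∧ u = 3 ∧ 3 = 3
u → u = 3 → 3 = 5
((v ∧ v) ∧ u) → (u → u) = 3 → 5 = 5
v ∧ v = 3 ∧ 3 = 3
¬(v ∧ v) = ¬3 = 2
(((v ∧ v) ∧ u) → (u → u)) ∧ ¬(v ∧ v) = 5 ∧ 2 = 2
¬u = ¬3 = 2
v ∨ u = 3 ∨ 3 = 3
¬(v ∨ u) = ¬3 = 2
¬u → ¬(v ∨ u) = 2 → 2 = 5
((((v ∧ v) ∧ u) → (u → u)) ∧ ¬(v ∧ v)) ∨ (¬u → ¬(v ∨ u)) = 2 ∨ 5 = 5
¬(((((v ∧ v) ∧ u) → (u → u)) ∧ ¬(v ∧ v)) ∨ (¬u → ¬(v ∨ u))) = ¬5 = 0
¬¬(((((v ∧ v) ∧ u) → (u → u)) ∧ ¬(v ∧ v)) ∨ (¬u → ¬(v ∨ u))) = ¬0 = 5

5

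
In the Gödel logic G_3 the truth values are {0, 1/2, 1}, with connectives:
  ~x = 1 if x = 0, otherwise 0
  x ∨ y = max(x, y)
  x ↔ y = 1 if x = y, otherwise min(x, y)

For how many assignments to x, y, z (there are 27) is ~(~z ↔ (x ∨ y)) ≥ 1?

value 1: 17 assignments (counts)
value 0: 10 assignments
So 17 of the 27 assignments meet the threshold.

17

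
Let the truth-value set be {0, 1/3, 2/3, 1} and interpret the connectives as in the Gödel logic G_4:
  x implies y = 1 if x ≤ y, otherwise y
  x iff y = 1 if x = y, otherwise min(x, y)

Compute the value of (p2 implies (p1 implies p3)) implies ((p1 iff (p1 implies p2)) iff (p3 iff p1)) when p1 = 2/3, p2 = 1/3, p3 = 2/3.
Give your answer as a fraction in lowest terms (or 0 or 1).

1/3

p1 implies p3 = 2/3 implies 2/3 = 1
p2 implies (p1 implies p3) = 1/3 implies 1 = 1
p1 implies p2 = 2/3 implies 1/3 = 1/3
p1 iff (p1 implies p2) = 2/3 iff 1/3 = 1/3
p3 iff p1 = 2/3 iff 2/3 = 1
(p1 iff (p1 implies p2)) iff (p3 iff p1) = 1/3 iff 1 = 1/3
(p2 implies (p1 implies p3)) implies ((p1 iff (p1 implies p2)) iff (p3 iff p1)) = 1 implies 1/3 = 1/3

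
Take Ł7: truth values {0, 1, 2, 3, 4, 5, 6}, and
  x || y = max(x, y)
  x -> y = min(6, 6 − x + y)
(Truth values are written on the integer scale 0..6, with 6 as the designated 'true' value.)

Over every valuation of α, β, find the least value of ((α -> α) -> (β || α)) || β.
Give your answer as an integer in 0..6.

Take α = 0, β = 0:
α -> α = 0 -> 0 = 6
β || α = 0 || 0 = 0
(α -> α) -> (β || α) = 6 -> 0 = 0
((α -> α) -> (β || α)) || β = 0 || 0 = 0
No assignment yields a value below 0, so this is the minimum.

0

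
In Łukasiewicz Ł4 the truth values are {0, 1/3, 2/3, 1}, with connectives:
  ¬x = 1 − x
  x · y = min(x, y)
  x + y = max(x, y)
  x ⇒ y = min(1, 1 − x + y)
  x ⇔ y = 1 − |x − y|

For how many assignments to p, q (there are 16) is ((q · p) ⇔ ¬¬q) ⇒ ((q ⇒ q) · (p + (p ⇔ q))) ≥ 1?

13

p = 0, q = 0 ↦ 1  ≥
p = 0, q = 1/3 ↦ 1  ≥
p = 0, q = 2/3 ↦ 1  ≥
p = 0, q = 1 ↦ 1  ≥
p = 1/3, q = 0 ↦ 2/3  <
p = 1/3, q = 1/3 ↦ 1  ≥
p = 1/3, q = 2/3 ↦ 1  ≥
p = 1/3, q = 1 ↦ 1  ≥
p = 2/3, q = 0 ↦ 2/3  <
p = 2/3, q = 1/3 ↦ 2/3  <
p = 2/3, q = 2/3 ↦ 1  ≥
p = 2/3, q = 1 ↦ 1  ≥
p = 1, q = 0 ↦ 1  ≥
p = 1, q = 1/3 ↦ 1  ≥
p = 1, q = 2/3 ↦ 1  ≥
p = 1, q = 1 ↦ 1  ≥
So 13 of the 16 assignments meet the threshold.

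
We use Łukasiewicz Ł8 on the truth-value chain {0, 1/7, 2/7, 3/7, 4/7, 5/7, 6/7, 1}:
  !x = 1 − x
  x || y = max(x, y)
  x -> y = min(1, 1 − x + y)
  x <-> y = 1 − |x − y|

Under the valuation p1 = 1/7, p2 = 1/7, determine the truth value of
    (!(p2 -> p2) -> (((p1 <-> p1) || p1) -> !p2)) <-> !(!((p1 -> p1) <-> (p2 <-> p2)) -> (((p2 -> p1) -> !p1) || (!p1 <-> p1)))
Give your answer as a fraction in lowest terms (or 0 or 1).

p2 -> p2 = 1/7 -> 1/7 = 1
!(p2 -> p2) = !1 = 0
p1 <-> p1 = 1/7 <-> 1/7 = 1
(p1 <-> p1) || p1 = 1 || 1/7 = 1
!p2 = !1/7 = 6/7
((p1 <-> p1) || p1) -> !p2 = 1 -> 6/7 = 6/7
!(p2 -> p2) -> (((p1 <-> p1) || p1) -> !p2) = 0 -> 6/7 = 1
p1 -> p1 = 1/7 -> 1/7 = 1
p2 <-> p2 = 1/7 <-> 1/7 = 1
(p1 -> p1) <-> (p2 <-> p2) = 1 <-> 1 = 1
!((p1 -> p1) <-> (p2 <-> p2)) = !1 = 0
p2 -> p1 = 1/7 -> 1/7 = 1
!p1 = !1/7 = 6/7
(p2 -> p1) -> !p1 = 1 -> 6/7 = 6/7
!p1 = !1/7 = 6/7
!p1 <-> p1 = 6/7 <-> 1/7 = 2/7
((p2 -> p1) -> !p1) || (!p1 <-> p1) = 6/7 || 2/7 = 6/7
!((p1 -> p1) <-> (p2 <-> p2)) -> (((p2 -> p1) -> !p1) || (!p1 <-> p1)) = 0 -> 6/7 = 1
!(!((p1 -> p1) <-> (p2 <-> p2)) -> (((p2 -> p1) -> !p1) || (!p1 <-> p1))) = !1 = 0
(!(p2 -> p2) -> (((p1 <-> p1) || p1) -> !p2)) <-> !(!((p1 -> p1) <-> (p2 <-> p2)) -> (((p2 -> p1) -> !p1) || (!p1 <-> p1))) = 1 <-> 0 = 0

0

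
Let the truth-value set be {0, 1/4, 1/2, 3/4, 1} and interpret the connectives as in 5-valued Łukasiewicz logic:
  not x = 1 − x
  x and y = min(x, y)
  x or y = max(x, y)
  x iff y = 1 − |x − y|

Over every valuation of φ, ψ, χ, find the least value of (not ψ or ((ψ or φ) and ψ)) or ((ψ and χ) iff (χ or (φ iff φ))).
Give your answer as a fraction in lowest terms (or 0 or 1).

Take φ = 0, ψ = 1/2, χ = 0:
not ψ = not 1/2 = 1/2
ψ or φ = 1/2 or 0 = 1/2
(ψ or φ) and ψ = 1/2 and 1/2 = 1/2
not ψ or ((ψ or φ) and ψ) = 1/2 or 1/2 = 1/2
ψ and χ = 1/2 and 0 = 0
φ iff φ = 0 iff 0 = 1
χ or (φ iff φ) = 0 or 1 = 1
(ψ and χ) iff (χ or (φ iff φ)) = 0 iff 1 = 0
(not ψ or ((ψ or φ) and ψ)) or ((ψ and χ) iff (χ or (φ iff φ))) = 1/2 or 0 = 1/2
No assignment yields a value below 1/2, so this is the minimum.

1/2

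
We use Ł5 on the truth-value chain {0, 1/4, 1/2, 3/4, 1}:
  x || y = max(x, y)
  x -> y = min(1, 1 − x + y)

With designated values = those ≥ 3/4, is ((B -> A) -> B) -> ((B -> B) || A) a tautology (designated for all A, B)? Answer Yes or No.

At A = 3/4, B = 1/4, for instance:
B -> A = 1/4 -> 3/4 = 1
(B -> A) -> B = 1 -> 1/4 = 1/4
B -> B = 1/4 -> 1/4 = 1
(B -> B) || A = 1 || 3/4 = 1
((B -> A) -> B) -> ((B -> B) || A) = 1/4 -> 1 = 1
and checking the remaining 24 assignments likewise gives ≥ 3/4 in every case.

Yes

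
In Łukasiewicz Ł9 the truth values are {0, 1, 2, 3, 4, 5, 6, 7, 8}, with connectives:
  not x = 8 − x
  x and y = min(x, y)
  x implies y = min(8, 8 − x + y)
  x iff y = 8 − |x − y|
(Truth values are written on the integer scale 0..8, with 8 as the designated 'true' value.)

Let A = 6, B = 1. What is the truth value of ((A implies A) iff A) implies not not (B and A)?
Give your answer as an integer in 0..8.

A implies A = 6 implies 6 = 8
(A implies A) iff A = 8 iff 6 = 6
B and A = 1 and 6 = 1
not (B and A) = not 1 = 7
not not (B and A) = not 7 = 1
((A implies A) iff A) implies not not (B and A) = 6 implies 1 = 3

3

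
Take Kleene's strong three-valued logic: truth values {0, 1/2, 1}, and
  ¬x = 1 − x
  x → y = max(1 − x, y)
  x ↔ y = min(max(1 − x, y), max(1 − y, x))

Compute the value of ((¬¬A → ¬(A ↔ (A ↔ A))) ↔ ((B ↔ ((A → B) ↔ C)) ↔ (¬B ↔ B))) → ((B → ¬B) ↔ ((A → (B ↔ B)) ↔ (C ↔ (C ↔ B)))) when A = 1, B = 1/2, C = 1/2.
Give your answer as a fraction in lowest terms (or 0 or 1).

¬A = ¬1 = 0
¬¬A = ¬0 = 1
A ↔ A = 1 ↔ 1 = 1
A ↔ (A ↔ A) = 1 ↔ 1 = 1
¬(A ↔ (A ↔ A)) = ¬1 = 0
¬¬A → ¬(A ↔ (A ↔ A)) = 1 → 0 = 0
A → B = 1 → 1/2 = 1/2
(A → B) ↔ C = 1/2 ↔ 1/2 = 1/2
B ↔ ((A → B) ↔ C) = 1/2 ↔ 1/2 = 1/2
¬B = ¬1/2 = 1/2
¬B ↔ B = 1/2 ↔ 1/2 = 1/2
(B ↔ ((A → B) ↔ C)) ↔ (¬B ↔ B) = 1/2 ↔ 1/2 = 1/2
(¬¬A → ¬(A ↔ (A ↔ A))) ↔ ((B ↔ ((A → B) ↔ C)) ↔ (¬B ↔ B)) = 0 ↔ 1/2 = 1/2
¬B = ¬1/2 = 1/2
B → ¬B = 1/2 → 1/2 = 1/2
B ↔ B = 1/2 ↔ 1/2 = 1/2
A → (B ↔ B) = 1 → 1/2 = 1/2
C ↔ B = 1/2 ↔ 1/2 = 1/2
C ↔ (C ↔ B) = 1/2 ↔ 1/2 = 1/2
(A → (B ↔ B)) ↔ (C ↔ (C ↔ B)) = 1/2 ↔ 1/2 = 1/2
(B → ¬B) ↔ ((A → (B ↔ B)) ↔ (C ↔ (C ↔ B))) = 1/2 ↔ 1/2 = 1/2
((¬¬A → ¬(A ↔ (A ↔ A))) ↔ ((B ↔ ((A → B) ↔ C)) ↔ (¬B ↔ B))) → ((B → ¬B) ↔ ((A → (B ↔ B)) ↔ (C ↔ (C ↔ B)))) = 1/2 → 1/2 = 1/2

1/2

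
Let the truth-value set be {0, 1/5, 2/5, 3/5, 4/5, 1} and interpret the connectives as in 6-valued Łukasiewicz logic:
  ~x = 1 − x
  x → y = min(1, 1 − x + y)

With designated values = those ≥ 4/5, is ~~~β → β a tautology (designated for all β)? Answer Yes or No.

No

Counterexample: take β = 0.
~β = ~0 = 1
~~β = ~1 = 0
~~~β = ~0 = 1
~~~β → β = 1 → 0 = 0
This gives 0, which is below 4/5.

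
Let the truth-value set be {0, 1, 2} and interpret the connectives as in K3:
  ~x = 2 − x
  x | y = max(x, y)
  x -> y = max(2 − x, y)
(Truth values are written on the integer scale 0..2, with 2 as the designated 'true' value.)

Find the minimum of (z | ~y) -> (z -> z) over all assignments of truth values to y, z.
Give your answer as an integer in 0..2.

Take y = 0, z = 1:
~y = ~0 = 2
z | ~y = 1 | 2 = 2
z -> z = 1 -> 1 = 1
(z | ~y) -> (z -> z) = 2 -> 1 = 1
No assignment yields a value below 1, so this is the minimum.

1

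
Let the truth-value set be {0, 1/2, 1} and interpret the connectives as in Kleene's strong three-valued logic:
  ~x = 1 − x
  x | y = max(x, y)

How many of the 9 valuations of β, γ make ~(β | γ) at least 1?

1

β = 0, γ = 0 ↦ 1  ≥
β = 0, γ = 1/2 ↦ 1/2  <
β = 0, γ = 1 ↦ 0  <
β = 1/2, γ = 0 ↦ 1/2  <
β = 1/2, γ = 1/2 ↦ 1/2  <
β = 1/2, γ = 1 ↦ 0  <
β = 1, γ = 0 ↦ 0  <
β = 1, γ = 1/2 ↦ 0  <
β = 1, γ = 1 ↦ 0  <
So 1 of the 9 assignments meets the threshold.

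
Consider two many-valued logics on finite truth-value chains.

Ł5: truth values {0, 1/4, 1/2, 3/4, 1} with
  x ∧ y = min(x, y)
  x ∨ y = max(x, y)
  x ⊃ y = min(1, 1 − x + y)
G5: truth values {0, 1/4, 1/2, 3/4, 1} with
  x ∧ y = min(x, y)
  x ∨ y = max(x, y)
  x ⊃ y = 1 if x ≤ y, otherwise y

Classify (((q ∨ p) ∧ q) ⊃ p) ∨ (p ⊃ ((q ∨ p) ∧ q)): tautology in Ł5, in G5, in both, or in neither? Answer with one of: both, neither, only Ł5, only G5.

In Ł5: every assignment gives 1 — tautology.
In G5: every assignment gives 1 — tautology.

both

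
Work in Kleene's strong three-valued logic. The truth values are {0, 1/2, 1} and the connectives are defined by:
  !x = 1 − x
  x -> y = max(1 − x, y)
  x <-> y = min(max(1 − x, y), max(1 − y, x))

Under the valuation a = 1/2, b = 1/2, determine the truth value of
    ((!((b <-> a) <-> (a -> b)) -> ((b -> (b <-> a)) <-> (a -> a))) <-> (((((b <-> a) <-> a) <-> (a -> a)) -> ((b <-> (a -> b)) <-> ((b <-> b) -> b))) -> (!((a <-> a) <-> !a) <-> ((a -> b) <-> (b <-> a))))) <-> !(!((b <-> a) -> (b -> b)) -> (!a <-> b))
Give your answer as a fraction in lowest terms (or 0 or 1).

b <-> a = 1/2 <-> 1/2 = 1/2
a -> b = 1/2 -> 1/2 = 1/2
(b <-> a) <-> (a -> b) = 1/2 <-> 1/2 = 1/2
!((b <-> a) <-> (a -> b)) = !1/2 = 1/2
b <-> a = 1/2 <-> 1/2 = 1/2
b -> (b <-> a) = 1/2 -> 1/2 = 1/2
a -> a = 1/2 -> 1/2 = 1/2
(b -> (b <-> a)) <-> (a -> a) = 1/2 <-> 1/2 = 1/2
!((b <-> a) <-> (a -> b)) -> ((b -> (b <-> a)) <-> (a -> a)) = 1/2 -> 1/2 = 1/2
b <-> a = 1/2 <-> 1/2 = 1/2
(b <-> a) <-> a = 1/2 <-> 1/2 = 1/2
a -> a = 1/2 -> 1/2 = 1/2
((b <-> a) <-> a) <-> (a -> a) = 1/2 <-> 1/2 = 1/2
a -> b = 1/2 -> 1/2 = 1/2
b <-> (a -> b) = 1/2 <-> 1/2 = 1/2
b <-> b = 1/2 <-> 1/2 = 1/2
(b <-> b) -> b = 1/2 -> 1/2 = 1/2
(b <-> (a -> b)) <-> ((b <-> b) -> b) = 1/2 <-> 1/2 = 1/2
(((b <-> a) <-> a) <-> (a -> a)) -> ((b <-> (a -> b)) <-> ((b <-> b) -> b)) = 1/2 -> 1/2 = 1/2
a <-> a = 1/2 <-> 1/2 = 1/2
!a = !1/2 = 1/2
(a <-> a) <-> !a = 1/2 <-> 1/2 = 1/2
!((a <-> a) <-> !a) = !1/2 = 1/2
a -> b = 1/2 -> 1/2 = 1/2
b <-> a = 1/2 <-> 1/2 = 1/2
(a -> b) <-> (b <-> a) = 1/2 <-> 1/2 = 1/2
!((a <-> a) <-> !a) <-> ((a -> b) <-> (b <-> a)) = 1/2 <-> 1/2 = 1/2
((((b <-> a) <-> a) <-> (a -> a)) -> ((b <-> (a -> b)) <-> ((b <-> b) -> b))) -> (!((a <-> a) <-> !a) <-> ((a -> b) <-> (b <-> a))) = 1/2 -> 1/2 = 1/2
(!((b <-> a) <-> (a -> b)) -> ((b -> (b <-> a)) <-> (a -> a))) <-> (((((b <-> a) <-> a) <-> (a -> a)) -> ((b <-> (a -> b)) <-> ((b <-> b) -> b))) -> (!((a <-> a) <-> !a) <-> ((a -> b) <-> (b <-> a)))) = 1/2 <-> 1/2 = 1/2
b <-> a = 1/2 <-> 1/2 = 1/2
b -> b = 1/2 -> 1/2 = 1/2
(b <-> a) -> (b -> b) = 1/2 -> 1/2 = 1/2
!((b <-> a) -> (b -> b)) = !1/2 = 1/2
!a = !1/2 = 1/2
!a <-> b = 1/2 <-> 1/2 = 1/2
!((b <-> a) -> (b -> b)) -> (!a <-> b) = 1/2 -> 1/2 = 1/2
!(!((b <-> a) -> (b -> b)) -> (!a <-> b)) = !1/2 = 1/2
((!((b <-> a) <-> (a -> b)) -> ((b -> (b <-> a)) <-> (a -> a))) <-> (((((b <-> a) <-> a) <-> (a -> a)) -> ((b <-> (a -> b)) <-> ((b <-> b) -> b))) -> (!((a <-> a) <-> !a) <-> ((a -> b) <-> (b <-> a))))) <-> !(!((b <-> a) -> (b -> b)) -> (!a <-> b)) = 1/2 <-> 1/2 = 1/2

1/2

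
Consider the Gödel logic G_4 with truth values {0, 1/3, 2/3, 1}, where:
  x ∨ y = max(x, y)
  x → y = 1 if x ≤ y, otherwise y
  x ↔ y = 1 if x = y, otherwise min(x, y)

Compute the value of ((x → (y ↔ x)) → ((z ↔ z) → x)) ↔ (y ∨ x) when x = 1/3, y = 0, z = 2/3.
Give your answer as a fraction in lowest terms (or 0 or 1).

y ↔ x = 0 ↔ 1/3 = 0
x → (y ↔ x) = 1/3 → 0 = 0
z ↔ z = 2/3 ↔ 2/3 = 1
(z ↔ z) → x = 1 → 1/3 = 1/3
(x → (y ↔ x)) → ((z ↔ z) → x) = 0 → 1/3 = 1
y ∨ x = 0 ∨ 1/3 = 1/3
((x → (y ↔ x)) → ((z ↔ z) → x)) ↔ (y ∨ x) = 1 ↔ 1/3 = 1/3

1/3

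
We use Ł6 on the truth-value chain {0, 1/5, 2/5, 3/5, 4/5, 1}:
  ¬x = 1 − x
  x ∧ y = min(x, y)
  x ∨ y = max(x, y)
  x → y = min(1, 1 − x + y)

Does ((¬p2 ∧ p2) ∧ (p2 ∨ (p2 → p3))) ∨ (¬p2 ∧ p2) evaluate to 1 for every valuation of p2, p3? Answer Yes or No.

No

Counterexample: take p2 = 0, p3 = 0.
¬p2 = ¬0 = 1
¬p2 ∧ p2 = 1 ∧ 0 = 0
p2 → p3 = 0 → 0 = 1
p2 ∨ (p2 → p3) = 0 ∨ 1 = 1
(¬p2 ∧ p2) ∧ (p2 ∨ (p2 → p3)) = 0 ∧ 1 = 0
((¬p2 ∧ p2) ∧ (p2 ∨ (p2 → p3))) ∨ (¬p2 ∧ p2) = 0 ∨ 0 = 0
This gives 0 ≠ 1.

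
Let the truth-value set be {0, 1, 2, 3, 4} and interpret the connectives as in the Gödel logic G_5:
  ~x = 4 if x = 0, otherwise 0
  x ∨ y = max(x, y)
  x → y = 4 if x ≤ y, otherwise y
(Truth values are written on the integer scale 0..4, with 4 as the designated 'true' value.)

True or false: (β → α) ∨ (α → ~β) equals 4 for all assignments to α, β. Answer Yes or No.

No

Counterexample: take α = 1, β = 2.
β → α = 2 → 1 = 1
~β = ~2 = 0
α → ~β = 1 → 0 = 0
(β → α) ∨ (α → ~β) = 1 ∨ 0 = 1
This gives 1 ≠ 4.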